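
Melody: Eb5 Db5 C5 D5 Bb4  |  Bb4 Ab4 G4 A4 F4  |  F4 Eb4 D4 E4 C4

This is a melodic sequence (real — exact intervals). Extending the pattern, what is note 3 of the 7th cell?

F#2

With 5-note cells, note 3 of each statement runs C5, G4, D4.
Each moves down a 4th. Continuing: A3 → E3 → B2 → F#2.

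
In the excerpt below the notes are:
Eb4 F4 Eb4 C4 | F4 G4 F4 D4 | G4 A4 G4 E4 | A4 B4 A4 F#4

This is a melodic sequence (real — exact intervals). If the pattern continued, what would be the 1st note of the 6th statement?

With 4-note cells, note 1 of each statement runs Eb4, F4, G4, A4.
Extending up a 2nd: B4 → C#5.

C#5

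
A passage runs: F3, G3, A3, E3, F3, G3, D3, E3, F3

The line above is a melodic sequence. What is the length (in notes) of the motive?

3

9 notes total. Splitting into 3 groups of 3:
F3 G3 A3 | E3 F3 G3 | D3 E3 F3
Every group is a transposition down a 2nd of the one before; no shorter unit works.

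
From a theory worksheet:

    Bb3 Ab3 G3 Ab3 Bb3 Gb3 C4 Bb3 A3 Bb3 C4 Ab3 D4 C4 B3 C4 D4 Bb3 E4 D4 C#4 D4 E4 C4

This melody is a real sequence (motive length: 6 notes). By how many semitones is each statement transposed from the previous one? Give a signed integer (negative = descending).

2

Unit = 6 notes; the statements start on Bb3, C4, D4, E4, moving up a 2nd each time.
Counting half-steps from Bb3 to C4: 2.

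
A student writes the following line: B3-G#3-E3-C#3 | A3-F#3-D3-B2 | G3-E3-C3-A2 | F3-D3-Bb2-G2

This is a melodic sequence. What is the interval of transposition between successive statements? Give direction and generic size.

down a 2nd

The 4-note cells begin on B3, A3, G3, F3 — each down a 2nd from the last.
B3 to A3 is down a 2nd.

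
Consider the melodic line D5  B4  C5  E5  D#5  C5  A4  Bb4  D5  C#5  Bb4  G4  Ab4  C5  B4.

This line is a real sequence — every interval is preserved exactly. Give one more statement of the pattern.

Unit = 5 notes; the statements start on D5, C5, Bb4, moving down a 2nd each time.
From Ab4 the exact shape gives Ab4 F4 Gb4 Bb4 A4.

Ab4 F4 Gb4 Bb4 A4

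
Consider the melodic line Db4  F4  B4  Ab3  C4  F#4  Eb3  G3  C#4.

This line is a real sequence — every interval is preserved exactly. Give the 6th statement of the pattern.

The 3-note cells begin on Db4, Ab3, Eb3 — each down a 4th from the last.
Carrying on: Bb2 → F2 → C2.
Statement 6 starts on C2 and keeps the same exact contour: C2 E2 A#2.

C2 E2 A#2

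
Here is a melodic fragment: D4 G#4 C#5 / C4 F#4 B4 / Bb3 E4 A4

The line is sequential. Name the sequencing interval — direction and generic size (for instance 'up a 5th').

Unit = 3 notes; the statements start on D4, C4, Bb3, moving down a 2nd each time.
D4 to C4 is down a 2nd.

down a 2nd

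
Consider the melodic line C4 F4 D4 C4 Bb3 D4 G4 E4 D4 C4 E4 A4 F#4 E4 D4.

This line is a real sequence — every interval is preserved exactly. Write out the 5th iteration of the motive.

G#4 C#5 A#4 G#4 F#4

Taking 5-note groups, the heads are C4, D4, E4: the pattern moves up a 2nd.
Carrying on: F#4 → G#4.
So cell 5 is G#4 C#5 A#4 G#4 F#4.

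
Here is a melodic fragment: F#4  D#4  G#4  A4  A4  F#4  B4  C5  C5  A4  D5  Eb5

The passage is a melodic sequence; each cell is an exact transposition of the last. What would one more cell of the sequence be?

Eb5 C5 F5 Gb5

Taking 4-note groups, the heads are F#4, A4, C5: the pattern moves up a 3rd.
From Eb5 the exact shape gives Eb5 C5 F5 Gb5.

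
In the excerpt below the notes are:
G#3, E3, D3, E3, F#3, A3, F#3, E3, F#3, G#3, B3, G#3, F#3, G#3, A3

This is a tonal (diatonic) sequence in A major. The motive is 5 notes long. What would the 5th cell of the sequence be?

The 5-note cells begin on G#3, A3, B3 — each up a 2nd from the last.
Continuing the starts: C#4 → D4.
From D4 the diatonic shape gives D4 B3 A3 B3 C#4.

D4 B3 A3 B3 C#4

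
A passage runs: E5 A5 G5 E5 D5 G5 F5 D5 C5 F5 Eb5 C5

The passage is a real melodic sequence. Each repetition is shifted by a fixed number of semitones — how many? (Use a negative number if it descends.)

-2

Unit = 4 notes; the statements start on E5, D5, C5, moving down a 2nd each time.
E5 to D5 spans -2 semitones.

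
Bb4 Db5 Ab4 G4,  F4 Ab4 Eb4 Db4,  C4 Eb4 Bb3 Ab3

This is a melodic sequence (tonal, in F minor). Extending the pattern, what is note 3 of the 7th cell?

Db2

The unit is 4 notes. Position-3 pitches of the 3 shown cells: Ab4, Eb4, Bb3.
Each moves down a 4th. Continuing: F3 → C3 → G2 → Db2.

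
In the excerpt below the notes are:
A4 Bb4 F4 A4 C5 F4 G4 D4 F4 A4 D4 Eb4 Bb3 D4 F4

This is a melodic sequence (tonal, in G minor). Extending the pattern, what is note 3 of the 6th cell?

The unit is 5 notes. Position-3 pitches of the 3 shown cells: F4, D4, Bb3.
Each moves down a 3rd. Continuing: G3 → Eb3 → C3.

C3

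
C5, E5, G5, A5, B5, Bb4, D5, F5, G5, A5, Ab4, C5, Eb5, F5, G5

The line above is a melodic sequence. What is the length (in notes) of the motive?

5

There are 15 notes; a 5-note unit gives 3 cells:
C5 E5 G5 A5 B5 | Bb4 D5 F5 G5 A5 | Ab4 C5 Eb5 F5 G5
Every group is a transposition down a 2nd of the one before; no shorter unit works.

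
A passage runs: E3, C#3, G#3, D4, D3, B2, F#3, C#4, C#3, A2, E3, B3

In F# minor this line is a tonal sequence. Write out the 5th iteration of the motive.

With a 4-note motive the entries are E3, D3, C#3, each down a 2nd from the previous.
Extending down a 2nd: B2 → A2.
So cell 5 is A2 F#2 C#3 G#3.

A2 F#2 C#3 G#3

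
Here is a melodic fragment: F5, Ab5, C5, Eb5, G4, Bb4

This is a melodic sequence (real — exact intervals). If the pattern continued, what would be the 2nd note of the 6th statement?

With 2-note cells, note 2 of each statement runs Ab5, Eb5, Bb4.
Carrying that down a 4th forward: F4 → C4 → G3.

G3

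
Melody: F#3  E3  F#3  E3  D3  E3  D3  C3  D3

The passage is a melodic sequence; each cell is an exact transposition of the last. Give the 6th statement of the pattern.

Ab2 Gb2 Ab2

The 3-note cells begin on F#3, E3, D3 — each down a 2nd from the last.
Continuing the starts: C3 → Bb2 → Ab2.
From Ab2 the exact shape gives Ab2 Gb2 Ab2.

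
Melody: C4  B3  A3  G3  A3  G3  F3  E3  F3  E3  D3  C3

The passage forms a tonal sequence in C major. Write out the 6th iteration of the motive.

Unit = 4 notes; the statements start on C4, A3, F3, moving down a 3rd each time.
Carrying on: D3 → B2 → G2.
So cell 6 is G2 F2 E2 D2.

G2 F2 E2 D2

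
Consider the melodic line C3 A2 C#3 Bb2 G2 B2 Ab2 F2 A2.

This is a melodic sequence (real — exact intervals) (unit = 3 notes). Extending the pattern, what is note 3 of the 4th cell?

The unit is 3 notes. Position-3 pitches of the 3 shown cells: C#3, B2, A2.
One more down a 2nd gives G2.

G2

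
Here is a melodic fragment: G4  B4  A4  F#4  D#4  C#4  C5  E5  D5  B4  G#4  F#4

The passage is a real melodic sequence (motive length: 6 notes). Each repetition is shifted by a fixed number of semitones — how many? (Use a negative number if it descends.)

With a 6-note motive the entries are G4, C5, each up a 4th from the previous.
G4→C5 is 72 − 67 = 5 semitones.

5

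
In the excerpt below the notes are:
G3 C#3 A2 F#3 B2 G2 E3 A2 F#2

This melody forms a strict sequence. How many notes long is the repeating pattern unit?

3

There are 9 notes; a 3-note unit gives 3 cells:
G3 C#3 A2 | F#3 B2 G2 | E3 A2 F#2
That's a consistent down a 2nd shift per cell, and no other grouping gives one.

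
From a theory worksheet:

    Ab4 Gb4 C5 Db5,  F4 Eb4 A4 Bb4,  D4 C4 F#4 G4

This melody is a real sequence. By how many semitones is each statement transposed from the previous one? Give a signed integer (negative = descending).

-3

Taking 4-note groups, the heads are Ab4, F4, D4: the pattern moves down a 3rd.
Ab4 to F4 spans -3 semitones.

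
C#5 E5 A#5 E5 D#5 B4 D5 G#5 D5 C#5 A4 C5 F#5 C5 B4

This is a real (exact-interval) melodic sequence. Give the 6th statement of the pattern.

Eb4 Gb4 C5 Gb4 F4

The 5-note cells begin on C#5, B4, A4 — each down a 2nd from the last.
Carrying on: G4 → F4 → Eb4.
Statement 6 starts on Eb4 and keeps the same exact contour: Eb4 Gb4 C5 Gb4 F4.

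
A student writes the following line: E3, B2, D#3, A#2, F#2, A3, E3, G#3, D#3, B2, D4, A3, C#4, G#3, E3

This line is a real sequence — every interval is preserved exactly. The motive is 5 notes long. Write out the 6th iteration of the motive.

With a 5-note motive the entries are E3, A3, D4, each up a 4th from the previous.
Extending up a 4th: G4 → C5 → F5.
So cell 6 is F5 C5 E5 B4 G4.

F5 C5 E5 B4 G4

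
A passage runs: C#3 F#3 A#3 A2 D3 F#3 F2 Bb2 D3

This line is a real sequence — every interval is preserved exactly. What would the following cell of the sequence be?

With a 3-note motive the entries are C#3, A2, F2, each down a 3rd from the previous.
So cell 4 is Db2 Gb2 Bb2.

Db2 Gb2 Bb2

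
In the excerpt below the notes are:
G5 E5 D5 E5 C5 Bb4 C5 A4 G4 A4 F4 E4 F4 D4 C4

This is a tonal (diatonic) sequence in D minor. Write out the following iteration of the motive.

D4 Bb3 A3

Unit = 3 notes; the statements start on G5, E5, C5, A4, F4, moving down a 3rd each time.
From D4 the diatonic shape gives D4 Bb3 A3.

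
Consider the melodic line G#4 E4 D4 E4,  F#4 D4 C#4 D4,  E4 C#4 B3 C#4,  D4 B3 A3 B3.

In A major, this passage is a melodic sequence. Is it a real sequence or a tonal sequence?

Every note is diatonic to A major.
Cell 1 has -2 semitones from note 2 to 3, but cell 2 has -1 — the interval quality changes while the contour stays the same, which is the hallmark of a tonal sequence.

tonal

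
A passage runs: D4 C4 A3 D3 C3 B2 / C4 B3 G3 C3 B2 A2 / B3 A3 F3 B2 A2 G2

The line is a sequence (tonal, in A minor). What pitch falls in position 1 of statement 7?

E3

Grouping in 6s, the 1st note of each cell is D4, C4, B3.
Extending down a 2nd: A3 → G3 → F3 → E3.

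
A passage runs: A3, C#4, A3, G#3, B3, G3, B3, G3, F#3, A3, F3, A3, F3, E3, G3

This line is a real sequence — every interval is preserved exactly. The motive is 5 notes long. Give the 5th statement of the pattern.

Db3 F3 Db3 C3 Eb3

Taking 5-note groups, the heads are A3, G3, F3: the pattern moves down a 2nd.
Continuing the starts: Eb3 → Db3.
So cell 5 is Db3 F3 Db3 C3 Eb3.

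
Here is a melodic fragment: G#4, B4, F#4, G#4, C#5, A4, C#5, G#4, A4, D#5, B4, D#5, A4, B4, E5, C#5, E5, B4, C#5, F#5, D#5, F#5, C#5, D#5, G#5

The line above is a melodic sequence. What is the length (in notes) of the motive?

Try groups of 5 (5 cells in 25 notes):
G#4 B4 F#4 G#4 C#5 | A4 C#5 G#4 A4 D#5 | B4 D#5 A4 B4 E5 | C#5 E5 B4 C#5 F#5 | D#5 F#5 C#5 D#5 G#5
Every group is a transposition up a 2nd of the one before; no shorter unit works.

5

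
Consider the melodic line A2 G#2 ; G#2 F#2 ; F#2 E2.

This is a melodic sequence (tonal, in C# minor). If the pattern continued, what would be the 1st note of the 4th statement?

Grouping in 2s, the 1st note of each cell is A2, G#2, F#2.
Each moves down a 2nd; the next is E2.

E2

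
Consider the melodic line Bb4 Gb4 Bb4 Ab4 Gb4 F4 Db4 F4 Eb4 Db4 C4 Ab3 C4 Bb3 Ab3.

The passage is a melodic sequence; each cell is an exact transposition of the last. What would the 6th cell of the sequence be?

A2 F2 A2 G2 F2

With a 5-note motive the entries are Bb4, F4, C4, each down a 4th from the previous.
Extending down a 4th: G3 → D3 → A2.
So cell 6 is A2 F2 A2 G2 F2.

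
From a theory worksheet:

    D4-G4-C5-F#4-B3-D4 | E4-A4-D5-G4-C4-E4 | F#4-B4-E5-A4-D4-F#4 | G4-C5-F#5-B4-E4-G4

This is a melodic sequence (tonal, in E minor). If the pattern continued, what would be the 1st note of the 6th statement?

With 6-note cells, note 1 of each statement runs D4, E4, F#4, G4.
Carrying that up a 2nd forward: A4 → B4.

B4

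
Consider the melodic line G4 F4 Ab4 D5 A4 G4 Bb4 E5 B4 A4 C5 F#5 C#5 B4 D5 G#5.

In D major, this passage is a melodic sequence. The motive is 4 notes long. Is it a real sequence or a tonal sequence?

real

Each cell has the same semitone pattern (-2, 3, 6) — intervals are preserved exactly.
And F4 lies outside D major, so the sequence is real rather than tonal.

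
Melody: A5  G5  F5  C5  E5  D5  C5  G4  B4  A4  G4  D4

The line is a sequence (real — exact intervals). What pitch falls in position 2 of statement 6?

F#3

With 4-note cells, note 2 of each statement runs G5, D5, A4.
Carrying that down a 4th forward: E4 → B3 → F#3.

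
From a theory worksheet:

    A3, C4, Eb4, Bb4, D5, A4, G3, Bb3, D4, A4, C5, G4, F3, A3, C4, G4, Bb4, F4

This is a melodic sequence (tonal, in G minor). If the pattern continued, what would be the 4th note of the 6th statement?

Grouping in 6s, the 4th note of each cell is Bb4, A4, G4.
Each moves down a 2nd. Continuing: F4 → Eb4 → D4.

D4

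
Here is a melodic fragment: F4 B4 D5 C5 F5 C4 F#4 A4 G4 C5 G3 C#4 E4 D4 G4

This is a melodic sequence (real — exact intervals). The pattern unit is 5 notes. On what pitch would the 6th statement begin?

Unit = 5 notes; the statements start on F4, C4, G3, moving down a 4th each time.
Extending the heads down a 4th: D3 → A2 → E2.

E2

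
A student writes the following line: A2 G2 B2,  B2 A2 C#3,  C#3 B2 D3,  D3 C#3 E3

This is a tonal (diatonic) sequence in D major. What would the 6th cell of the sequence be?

F#3 E3 G3

Taking 3-note groups, the heads are A2, B2, C#3, D3: the pattern moves up a 2nd.
Continuing the starts: E3 → F#3.
So cell 6 is F#3 E3 G3.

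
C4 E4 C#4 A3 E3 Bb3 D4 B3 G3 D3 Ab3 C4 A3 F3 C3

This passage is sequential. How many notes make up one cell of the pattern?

15 notes total. Splitting into 3 groups of 5:
C4 E4 C#4 A3 E3 | Bb3 D4 B3 G3 D3 | Ab3 C4 A3 F3 C3
Each cell is the previous one down a 2nd — so the unit is 5 notes.

5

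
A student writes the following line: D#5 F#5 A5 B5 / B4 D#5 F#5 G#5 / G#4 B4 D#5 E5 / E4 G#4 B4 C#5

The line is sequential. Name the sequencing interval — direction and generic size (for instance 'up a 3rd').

Unit = 4 notes; the statements start on D#5, B4, G#4, E4, moving down a 3rd each time.
From D#5 to B4: down a 3rd.

down a 3rd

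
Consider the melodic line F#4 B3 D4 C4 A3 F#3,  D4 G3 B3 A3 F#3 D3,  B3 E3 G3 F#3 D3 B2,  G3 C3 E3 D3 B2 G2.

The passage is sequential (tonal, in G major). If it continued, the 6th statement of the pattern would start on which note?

C3

The 6-note cells begin on F#4, D4, B3, G3 — each down a 3rd from the last.
Continuing: E3 → C3. Statement 6 starts on C3.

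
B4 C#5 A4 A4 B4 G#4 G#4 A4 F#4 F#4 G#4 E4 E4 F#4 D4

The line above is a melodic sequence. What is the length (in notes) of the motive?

Try groups of 3 (5 cells in 15 notes):
B4 C#5 A4 | A4 B4 G#4 | G#4 A4 F#4 | F#4 G#4 E4 | E4 F#4 D4
Each cell is the previous one down a 2nd — so the unit is 3 notes.

3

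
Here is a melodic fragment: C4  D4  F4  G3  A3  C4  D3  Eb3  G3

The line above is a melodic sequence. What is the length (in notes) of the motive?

There are 9 notes; a 3-note unit gives 3 cells:
C4 D4 F4 | G3 A3 C4 | D3 Eb3 G3
Each cell is the previous one down a 4th — so the unit is 3 notes.

3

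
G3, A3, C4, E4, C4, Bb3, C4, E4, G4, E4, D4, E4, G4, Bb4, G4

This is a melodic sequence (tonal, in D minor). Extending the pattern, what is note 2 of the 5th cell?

Bb4

With 5-note cells, note 2 of each statement runs A3, C4, E4.
Each moves up a 3rd. Continuing: G4 → Bb4.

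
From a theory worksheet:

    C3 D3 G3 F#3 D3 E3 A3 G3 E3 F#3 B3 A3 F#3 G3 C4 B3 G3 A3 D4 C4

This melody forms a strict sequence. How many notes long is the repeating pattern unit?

4

20 notes total. Splitting into 5 groups of 4:
C3 D3 G3 F#3 | D3 E3 A3 G3 | E3 F#3 B3 A3 | F#3 G3 C4 B3 | G3 A3 D4 C4
That's a consistent up a 2nd shift per cell, and no other grouping gives one.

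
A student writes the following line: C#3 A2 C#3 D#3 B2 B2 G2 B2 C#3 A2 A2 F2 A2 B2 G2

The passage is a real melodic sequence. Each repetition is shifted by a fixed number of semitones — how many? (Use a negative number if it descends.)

With a 5-note motive the entries are C#3, B2, A2, each down a 2nd from the previous.
C#3 to B2 spans -2 semitones.

-2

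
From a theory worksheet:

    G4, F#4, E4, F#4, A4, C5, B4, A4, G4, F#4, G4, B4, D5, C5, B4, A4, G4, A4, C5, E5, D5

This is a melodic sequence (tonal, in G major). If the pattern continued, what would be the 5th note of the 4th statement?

The unit is 7 notes. Position-5 pitches of the 3 shown cells: A4, B4, C5.
From C5, up a 2nd gives D5.

D5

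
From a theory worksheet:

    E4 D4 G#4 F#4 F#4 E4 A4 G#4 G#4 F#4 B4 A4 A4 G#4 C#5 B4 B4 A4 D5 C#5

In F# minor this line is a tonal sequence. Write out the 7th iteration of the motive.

Taking 4-note groups, the heads are E4, F#4, G#4, A4, B4: the pattern moves up a 2nd.
Extending up a 2nd: C#5 → D5.
From D5 the diatonic shape gives D5 C#5 F#5 E5.

D5 C#5 F#5 E5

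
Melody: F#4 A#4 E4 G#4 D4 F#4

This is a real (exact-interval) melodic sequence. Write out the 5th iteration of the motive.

Bb3 D4

Taking 2-note groups, the heads are F#4, E4, D4: the pattern moves down a 2nd.
Extending down a 2nd: C4 → Bb3.
Statement 5 starts on Bb3 and keeps the same exact contour: Bb3 D4.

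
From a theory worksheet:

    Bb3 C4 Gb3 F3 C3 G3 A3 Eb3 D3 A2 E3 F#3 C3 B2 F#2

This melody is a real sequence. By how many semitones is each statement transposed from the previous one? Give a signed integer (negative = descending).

The 5-note cells begin on Bb3, G3, E3 — each down a 3rd from the last.
Bb3 to G3 spans -3 semitones.

-3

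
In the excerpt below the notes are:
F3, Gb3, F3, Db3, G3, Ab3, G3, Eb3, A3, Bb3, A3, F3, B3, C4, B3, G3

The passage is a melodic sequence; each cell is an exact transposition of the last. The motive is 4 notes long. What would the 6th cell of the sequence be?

D#4 E4 D#4 B3

The 4-note cells begin on F3, G3, A3, B3 — each up a 2nd from the last.
Continuing the starts: C#4 → D#4.
So cell 6 is D#4 E4 D#4 B3.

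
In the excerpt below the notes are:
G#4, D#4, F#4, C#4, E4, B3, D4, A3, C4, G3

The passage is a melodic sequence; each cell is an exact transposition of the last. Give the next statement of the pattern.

With a 2-note motive the entries are G#4, F#4, E4, D4, C4, each down a 2nd from the previous.
From Bb3 the exact shape gives Bb3 F3.

Bb3 F3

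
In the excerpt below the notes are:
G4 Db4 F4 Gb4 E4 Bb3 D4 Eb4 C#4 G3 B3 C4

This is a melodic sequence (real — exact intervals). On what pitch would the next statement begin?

A#3

The 4-note cells begin on G4, E4, C#4 — each down a 3rd from the last.
One more step down a 3rd gives A#3.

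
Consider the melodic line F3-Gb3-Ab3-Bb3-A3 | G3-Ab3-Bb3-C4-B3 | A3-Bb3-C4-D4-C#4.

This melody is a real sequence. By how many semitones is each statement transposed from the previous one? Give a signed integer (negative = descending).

2

With a 5-note motive the entries are F3, G3, A3, each up a 2nd from the previous.
F3 to G3 spans +2 semitones.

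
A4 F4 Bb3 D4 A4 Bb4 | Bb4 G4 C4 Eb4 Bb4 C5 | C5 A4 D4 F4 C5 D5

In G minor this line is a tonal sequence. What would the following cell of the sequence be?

Unit = 6 notes; the statements start on A4, Bb4, C5, moving up a 2nd each time.
Statement 4 starts on D5 and keeps the same diatonic contour: D5 Bb4 Eb4 G4 D5 Eb5.

D5 Bb4 Eb4 G4 D5 Eb5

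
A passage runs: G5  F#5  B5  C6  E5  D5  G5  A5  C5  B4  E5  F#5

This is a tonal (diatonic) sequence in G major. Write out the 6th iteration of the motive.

Unit = 4 notes; the statements start on G5, E5, C5, moving down a 3rd each time.
Extending down a 3rd: A4 → F#4 → D4.
From D4 the diatonic shape gives D4 C4 F#4 G4.

D4 C4 F#4 G4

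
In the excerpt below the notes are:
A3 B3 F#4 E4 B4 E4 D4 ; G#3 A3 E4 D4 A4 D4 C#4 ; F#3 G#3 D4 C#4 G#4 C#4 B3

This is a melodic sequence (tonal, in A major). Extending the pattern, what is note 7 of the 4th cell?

Grouping in 7s, the 7th note of each cell is D4, C#4, B3.
From B3, down a 2nd gives A3.

A3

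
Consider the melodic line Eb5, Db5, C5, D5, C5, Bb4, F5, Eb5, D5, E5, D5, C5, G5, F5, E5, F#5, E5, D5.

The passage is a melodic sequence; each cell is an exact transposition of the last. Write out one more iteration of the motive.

Unit = 6 notes; the statements start on Eb5, F5, G5, moving up a 2nd each time.
So cell 4 is A5 G5 F#5 G#5 F#5 E5.

A5 G5 F#5 G#5 F#5 E5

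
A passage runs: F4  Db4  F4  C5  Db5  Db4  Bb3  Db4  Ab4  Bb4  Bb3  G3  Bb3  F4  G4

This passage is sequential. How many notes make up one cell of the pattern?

5

15 notes total. Splitting into 3 groups of 5:
F4 Db4 F4 C5 Db5 | Db4 Bb3 Db4 Ab4 Bb4 | Bb3 G3 Bb3 F4 G4
Each cell is the previous one down a 3rd — so the unit is 5 notes.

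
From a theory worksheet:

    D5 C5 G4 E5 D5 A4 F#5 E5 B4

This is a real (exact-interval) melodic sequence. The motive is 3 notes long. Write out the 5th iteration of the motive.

A#5 G#5 D#5

Taking 3-note groups, the heads are D5, E5, F#5: the pattern moves up a 2nd.
Continuing the starts: G#5 → A#5.
So cell 5 is A#5 G#5 D#5.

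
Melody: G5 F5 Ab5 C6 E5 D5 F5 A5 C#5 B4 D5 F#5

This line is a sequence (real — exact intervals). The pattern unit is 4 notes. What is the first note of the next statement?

Unit = 4 notes; the statements start on G5, E5, C#5, moving down a 3rd each time.
One more step down a 3rd gives A#4.

A#4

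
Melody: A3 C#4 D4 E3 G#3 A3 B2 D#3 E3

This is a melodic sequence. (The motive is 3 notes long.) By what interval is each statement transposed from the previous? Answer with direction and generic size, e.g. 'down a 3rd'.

down a 4th

Taking 3-note groups, the heads are A3, E3, B2: the pattern moves down a 4th.
A3 to E3 is down a 4th.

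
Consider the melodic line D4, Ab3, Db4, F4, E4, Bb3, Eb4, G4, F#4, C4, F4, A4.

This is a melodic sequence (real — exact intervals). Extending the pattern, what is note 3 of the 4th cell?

G4

With 4-note cells, note 3 of each statement runs Db4, Eb4, F4.
One more up a 2nd gives G4.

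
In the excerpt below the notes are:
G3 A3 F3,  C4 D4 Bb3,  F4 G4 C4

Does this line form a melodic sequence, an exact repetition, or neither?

Note 3 of cell 3 is C4; if this were a sequence it would be Eb4. No unit length gives a consistent transposition pattern.

neither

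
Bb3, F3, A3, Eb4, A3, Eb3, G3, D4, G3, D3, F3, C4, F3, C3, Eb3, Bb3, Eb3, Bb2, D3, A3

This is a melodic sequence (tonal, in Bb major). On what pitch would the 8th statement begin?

With a 4-note motive the entries are Bb3, A3, G3, F3, Eb3, each down a 2nd from the previous.
Extending the heads down a 2nd: D3 → C3 → Bb2.

Bb2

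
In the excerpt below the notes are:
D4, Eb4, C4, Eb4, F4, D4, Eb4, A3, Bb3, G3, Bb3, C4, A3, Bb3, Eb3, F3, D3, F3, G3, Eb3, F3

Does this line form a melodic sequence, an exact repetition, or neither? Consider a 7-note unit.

Each 7-note cell is the previous one transposed down a 4th.

sequence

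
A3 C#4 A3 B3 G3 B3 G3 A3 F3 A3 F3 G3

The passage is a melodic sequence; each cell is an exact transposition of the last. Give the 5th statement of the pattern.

With a 4-note motive the entries are A3, G3, F3, each down a 2nd from the previous.
Continuing the starts: Eb3 → Db3.
From Db3 the exact shape gives Db3 F3 Db3 Eb3.

Db3 F3 Db3 Eb3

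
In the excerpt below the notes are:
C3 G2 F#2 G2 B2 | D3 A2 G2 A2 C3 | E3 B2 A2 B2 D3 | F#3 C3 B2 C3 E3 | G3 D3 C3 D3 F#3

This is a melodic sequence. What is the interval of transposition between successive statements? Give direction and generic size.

The 5-note cells begin on C3, D3, E3, F#3, G3 — each up a 2nd from the last.
From C3 to D3: up a 2nd.

up a 2nd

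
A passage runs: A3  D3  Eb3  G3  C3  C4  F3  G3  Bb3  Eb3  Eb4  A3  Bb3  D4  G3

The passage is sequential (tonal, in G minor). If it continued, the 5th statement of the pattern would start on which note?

Bb4

Unit = 5 notes; the statements start on A3, C4, Eb4, moving up a 3rd each time.
Extending the heads up a 3rd: G4 → Bb4.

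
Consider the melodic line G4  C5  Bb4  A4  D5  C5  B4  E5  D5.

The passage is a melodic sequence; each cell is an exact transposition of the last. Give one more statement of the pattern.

C#5 F#5 E5

Unit = 3 notes; the statements start on G4, A4, B4, moving up a 2nd each time.
From C#5 the exact shape gives C#5 F#5 E5.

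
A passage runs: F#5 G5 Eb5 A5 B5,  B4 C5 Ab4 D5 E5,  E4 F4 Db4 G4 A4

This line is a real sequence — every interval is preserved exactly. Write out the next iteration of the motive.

A3 Bb3 Gb3 C4 D4

The 5-note cells begin on F#5, B4, E4 — each down a 5th from the last.
Statement 4 starts on A3 and keeps the same exact contour: A3 Bb3 Gb3 C4 D4.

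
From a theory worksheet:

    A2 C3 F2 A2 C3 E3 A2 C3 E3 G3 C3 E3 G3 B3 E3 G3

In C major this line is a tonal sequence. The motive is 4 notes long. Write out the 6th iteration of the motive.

With a 4-note motive the entries are A2, C3, E3, G3, each up a 3rd from the previous.
Extending up a 3rd: B3 → D4.
So cell 6 is D4 F4 B3 D4.

D4 F4 B3 D4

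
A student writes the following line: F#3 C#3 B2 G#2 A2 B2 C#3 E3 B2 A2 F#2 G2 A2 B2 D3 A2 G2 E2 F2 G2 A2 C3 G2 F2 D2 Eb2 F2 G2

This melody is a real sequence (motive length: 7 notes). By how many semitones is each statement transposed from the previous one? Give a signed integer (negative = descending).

-2

With a 7-note motive the entries are F#3, E3, D3, C3, each down a 2nd from the previous.
F#3→E3 is 52 − 54 = -2 semitones.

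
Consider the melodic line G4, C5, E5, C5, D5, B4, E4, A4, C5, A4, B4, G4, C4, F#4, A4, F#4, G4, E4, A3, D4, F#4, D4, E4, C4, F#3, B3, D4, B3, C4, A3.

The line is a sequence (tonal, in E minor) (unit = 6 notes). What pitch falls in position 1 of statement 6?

The unit is 6 notes. Position-1 pitches of the 5 shown cells: G4, E4, C4, A3, F#3.
One more down a 3rd gives D3.

D3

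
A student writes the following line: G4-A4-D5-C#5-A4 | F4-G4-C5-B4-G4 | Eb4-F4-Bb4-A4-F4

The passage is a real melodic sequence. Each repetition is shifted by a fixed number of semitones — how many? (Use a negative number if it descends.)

-2

The 5-note cells begin on G4, F4, Eb4 — each down a 2nd from the last.
Counting half-steps from G4 to F4: -2.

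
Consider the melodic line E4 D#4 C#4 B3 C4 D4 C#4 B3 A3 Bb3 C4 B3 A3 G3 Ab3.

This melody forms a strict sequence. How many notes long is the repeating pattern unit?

Try groups of 5 (3 cells in 15 notes):
E4 D#4 C#4 B3 C4 | D4 C#4 B3 A3 Bb3 | C4 B3 A3 G3 Ab3
That's a consistent down a 2nd shift per cell, and no other grouping gives one.

5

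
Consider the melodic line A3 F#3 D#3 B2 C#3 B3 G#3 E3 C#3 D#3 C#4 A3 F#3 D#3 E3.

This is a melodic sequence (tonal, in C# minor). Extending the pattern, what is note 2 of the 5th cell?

C#4

The unit is 5 notes. Position-2 pitches of the 3 shown cells: F#3, G#3, A3.
Carrying that up a 2nd forward: B3 → C#4.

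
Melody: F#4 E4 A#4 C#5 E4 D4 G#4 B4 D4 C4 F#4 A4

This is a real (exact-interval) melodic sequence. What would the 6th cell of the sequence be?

The 4-note cells begin on F#4, E4, D4 — each down a 2nd from the last.
Extending down a 2nd: C4 → Bb3 → Ab3.
From Ab3 the exact shape gives Ab3 Gb3 C4 Eb4.

Ab3 Gb3 C4 Eb4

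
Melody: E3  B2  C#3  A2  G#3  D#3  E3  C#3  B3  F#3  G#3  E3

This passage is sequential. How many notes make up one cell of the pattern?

4

There are 12 notes; a 4-note unit gives 3 cells:
E3 B2 C#3 A2 | G#3 D#3 E3 C#3 | B3 F#3 G#3 E3
That's a consistent up a 3rd shift per cell, and no other grouping gives one.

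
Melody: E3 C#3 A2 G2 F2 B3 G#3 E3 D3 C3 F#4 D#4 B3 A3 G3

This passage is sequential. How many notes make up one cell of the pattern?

5

15 notes total. Splitting into 3 groups of 5:
E3 C#3 A2 G2 F2 | B3 G#3 E3 D3 C3 | F#4 D#4 B3 A3 G3
Each cell is the previous one up a 5th — so the unit is 5 notes.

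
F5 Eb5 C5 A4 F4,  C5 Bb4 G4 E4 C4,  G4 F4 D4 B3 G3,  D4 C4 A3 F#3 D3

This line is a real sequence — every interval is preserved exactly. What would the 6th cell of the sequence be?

E3 D3 B2 G#2 E2

Unit = 5 notes; the statements start on F5, C5, G4, D4, moving down a 4th each time.
Carrying on: A3 → E3.
So cell 6 is E3 D3 B2 G#2 E2.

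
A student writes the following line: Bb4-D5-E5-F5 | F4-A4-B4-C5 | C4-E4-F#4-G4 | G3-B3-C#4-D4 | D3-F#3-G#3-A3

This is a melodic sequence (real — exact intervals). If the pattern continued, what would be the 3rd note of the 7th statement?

With 4-note cells, note 3 of each statement runs E5, B4, F#4, C#4, G#3.
Each moves down a 4th. Continuing: D#3 → A#2.

A#2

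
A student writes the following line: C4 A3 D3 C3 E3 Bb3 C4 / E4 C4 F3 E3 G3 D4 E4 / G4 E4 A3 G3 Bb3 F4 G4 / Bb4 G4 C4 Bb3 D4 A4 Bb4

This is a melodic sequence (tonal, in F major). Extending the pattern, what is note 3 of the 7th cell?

Bb4

Grouping in 7s, the 3rd note of each cell is D3, F3, A3, C4.
Carrying that up a 3rd forward: E4 → G4 → Bb4.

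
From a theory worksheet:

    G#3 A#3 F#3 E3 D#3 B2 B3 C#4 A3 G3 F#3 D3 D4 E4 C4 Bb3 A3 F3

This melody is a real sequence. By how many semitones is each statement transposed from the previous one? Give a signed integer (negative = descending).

The 6-note cells begin on G#3, B3, D4 — each up a 3rd from the last.
G#3 to B3 spans +3 semitones.

3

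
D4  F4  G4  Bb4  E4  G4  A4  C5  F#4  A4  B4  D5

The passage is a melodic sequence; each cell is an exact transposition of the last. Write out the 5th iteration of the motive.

A#4 C#5 D#5 F#5

Taking 4-note groups, the heads are D4, E4, F#4: the pattern moves up a 2nd.
Continuing the starts: G#4 → A#4.
So cell 5 is A#4 C#5 D#5 F#5.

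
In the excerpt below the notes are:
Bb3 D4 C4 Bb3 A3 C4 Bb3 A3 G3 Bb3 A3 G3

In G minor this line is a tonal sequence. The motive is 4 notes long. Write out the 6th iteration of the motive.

D3 F3 Eb3 D3

With a 4-note motive the entries are Bb3, A3, G3, each down a 2nd from the previous.
Continuing the starts: F3 → Eb3 → D3.
From D3 the diatonic shape gives D3 F3 Eb3 D3.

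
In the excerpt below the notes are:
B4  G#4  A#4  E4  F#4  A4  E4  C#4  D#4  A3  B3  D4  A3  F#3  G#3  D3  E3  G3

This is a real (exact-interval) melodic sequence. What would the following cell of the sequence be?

With a 6-note motive the entries are B4, E4, A3, each down a 5th from the previous.
So cell 4 is D3 B2 C#3 G2 A2 C3.

D3 B2 C#3 G2 A2 C3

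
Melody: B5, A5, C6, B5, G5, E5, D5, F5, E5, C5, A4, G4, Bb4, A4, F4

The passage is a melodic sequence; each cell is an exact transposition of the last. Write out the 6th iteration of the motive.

C3 Bb2 Db3 C3 Ab2

With a 5-note motive the entries are B5, E5, A4, each down a 5th from the previous.
Extending down a 5th: D4 → G3 → C3.
So cell 6 is C3 Bb2 Db3 C3 Ab2.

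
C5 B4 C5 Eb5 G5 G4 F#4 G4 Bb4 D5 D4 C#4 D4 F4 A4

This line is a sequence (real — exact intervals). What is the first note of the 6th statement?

Taking 5-note groups, the heads are C5, G4, D4: the pattern moves down a 4th.
Continuing: A3 → E3 → B2. Statement 6 starts on B2.

B2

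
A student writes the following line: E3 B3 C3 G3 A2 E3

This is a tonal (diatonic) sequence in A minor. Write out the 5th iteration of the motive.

With a 2-note motive the entries are E3, C3, A2, each down a 3rd from the previous.
Continuing the starts: F2 → D2.
So cell 5 is D2 A2.

D2 A2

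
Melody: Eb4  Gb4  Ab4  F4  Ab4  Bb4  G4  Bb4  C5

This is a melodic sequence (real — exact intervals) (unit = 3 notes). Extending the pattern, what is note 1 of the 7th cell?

D#5

Grouping in 3s, the 1st note of each cell is Eb4, F4, G4.
Each moves up a 2nd. Continuing: A4 → B4 → C#5 → D#5.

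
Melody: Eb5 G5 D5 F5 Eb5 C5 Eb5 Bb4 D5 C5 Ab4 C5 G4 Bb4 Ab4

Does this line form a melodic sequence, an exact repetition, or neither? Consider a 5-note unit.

sequence

Each 5-note cell is the previous one transposed down a 3rd.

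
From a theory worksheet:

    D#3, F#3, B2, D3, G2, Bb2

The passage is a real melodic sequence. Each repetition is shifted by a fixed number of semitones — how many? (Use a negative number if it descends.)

With a 2-note motive the entries are D#3, B2, G2, each down a 3rd from the previous.
D#3 to B2 spans -4 semitones.

-4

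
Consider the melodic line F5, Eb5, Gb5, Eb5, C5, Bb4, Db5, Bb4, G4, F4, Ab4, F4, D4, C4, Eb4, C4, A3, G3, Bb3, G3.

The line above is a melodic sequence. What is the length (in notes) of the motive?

20 notes total. Splitting into 5 groups of 4:
F5 Eb5 Gb5 Eb5 | C5 Bb4 Db5 Bb4 | G4 F4 Ab4 F4 | D4 C4 Eb4 C4 | A3 G3 Bb3 G3
That's a consistent down a 4th shift per cell, and no other grouping gives one.

4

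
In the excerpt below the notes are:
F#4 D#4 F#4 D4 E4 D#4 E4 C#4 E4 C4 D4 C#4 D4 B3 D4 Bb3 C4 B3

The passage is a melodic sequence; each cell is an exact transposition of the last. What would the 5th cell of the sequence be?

Unit = 6 notes; the statements start on F#4, E4, D4, moving down a 2nd each time.
Carrying on: C4 → Bb3.
So cell 5 is Bb3 G3 Bb3 Gb3 Ab3 G3.

Bb3 G3 Bb3 Gb3 Ab3 G3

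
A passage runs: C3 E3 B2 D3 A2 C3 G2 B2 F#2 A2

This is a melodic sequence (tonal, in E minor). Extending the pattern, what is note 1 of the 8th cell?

With 2-note cells, note 1 of each statement runs C3, B2, A2, G2, F#2.
Each moves down a 2nd. Continuing: E2 → D2 → C2.

C2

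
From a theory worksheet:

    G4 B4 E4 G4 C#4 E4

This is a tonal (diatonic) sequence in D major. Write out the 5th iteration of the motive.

Unit = 2 notes; the statements start on G4, E4, C#4, moving down a 3rd each time.
Continuing the starts: A3 → F#3.
Statement 5 starts on F#3 and keeps the same diatonic contour: F#3 A3.

F#3 A3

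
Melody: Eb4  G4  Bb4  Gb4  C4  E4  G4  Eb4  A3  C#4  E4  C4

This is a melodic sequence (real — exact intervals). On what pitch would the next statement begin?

F#3

With a 4-note motive the entries are Eb4, C4, A3, each down a 3rd from the previous.
One more step down a 3rd gives F#3.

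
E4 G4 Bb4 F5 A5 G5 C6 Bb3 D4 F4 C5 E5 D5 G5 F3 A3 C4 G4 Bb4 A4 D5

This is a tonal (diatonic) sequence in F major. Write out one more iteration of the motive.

With a 7-note motive the entries are E4, Bb3, F3, each down a 4th from the previous.
Statement 4 starts on C3 and keeps the same diatonic contour: C3 E3 G3 D4 F4 E4 A4.

C3 E3 G3 D4 F4 E4 A4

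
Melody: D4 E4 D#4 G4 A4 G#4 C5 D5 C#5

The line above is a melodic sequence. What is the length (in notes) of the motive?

3

9 notes total. Splitting into 3 groups of 3:
D4 E4 D#4 | G4 A4 G#4 | C5 D5 C#5
Each cell is the previous one up a 4th — so the unit is 3 notes.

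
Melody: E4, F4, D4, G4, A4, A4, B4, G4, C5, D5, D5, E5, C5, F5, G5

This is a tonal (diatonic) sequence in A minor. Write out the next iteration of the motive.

G5 A5 F5 B5 C6

With a 5-note motive the entries are E4, A4, D5, each up a 4th from the previous.
Statement 4 starts on G5 and keeps the same diatonic contour: G5 A5 F5 B5 C6.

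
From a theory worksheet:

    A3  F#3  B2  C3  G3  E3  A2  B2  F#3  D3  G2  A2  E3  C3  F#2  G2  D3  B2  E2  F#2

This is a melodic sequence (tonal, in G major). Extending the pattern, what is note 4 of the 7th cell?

Grouping in 4s, the 4th note of each cell is C3, B2, A2, G2, F#2.
Extending down a 2nd: E2 → D2.

D2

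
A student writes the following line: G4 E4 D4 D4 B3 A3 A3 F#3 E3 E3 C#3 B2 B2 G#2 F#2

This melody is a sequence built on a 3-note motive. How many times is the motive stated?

15 notes in groups of 3 gives 15/3 = 5 statements.
Starts: G4, D4, A3, E3, B2 — each down a 4th.

5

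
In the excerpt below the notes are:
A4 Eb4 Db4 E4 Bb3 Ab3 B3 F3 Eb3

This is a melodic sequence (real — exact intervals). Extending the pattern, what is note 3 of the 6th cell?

With 3-note cells, note 3 of each statement runs Db4, Ab3, Eb3.
Each moves down a 4th. Continuing: Bb2 → F2 → C2.

C2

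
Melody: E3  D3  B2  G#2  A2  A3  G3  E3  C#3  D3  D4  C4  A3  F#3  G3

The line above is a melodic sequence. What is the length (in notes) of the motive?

5

There are 15 notes; a 5-note unit gives 3 cells:
E3 D3 B2 G#2 A2 | A3 G3 E3 C#3 D3 | D4 C4 A3 F#3 G3
Each cell is the previous one up a 4th — so the unit is 5 notes.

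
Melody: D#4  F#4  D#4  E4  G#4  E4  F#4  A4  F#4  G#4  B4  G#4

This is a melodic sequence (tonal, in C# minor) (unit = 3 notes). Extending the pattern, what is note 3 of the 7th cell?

The unit is 3 notes. Position-3 pitches of the 4 shown cells: D#4, E4, F#4, G#4.
Each moves up a 2nd. Continuing: A4 → B4 → C#5.

C#5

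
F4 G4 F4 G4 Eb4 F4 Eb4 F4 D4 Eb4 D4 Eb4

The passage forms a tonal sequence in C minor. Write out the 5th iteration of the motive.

Bb3 C4 Bb3 C4

With a 4-note motive the entries are F4, Eb4, D4, each down a 2nd from the previous.
Continuing the starts: C4 → Bb3.
Statement 5 starts on Bb3 and keeps the same diatonic contour: Bb3 C4 Bb3 C4.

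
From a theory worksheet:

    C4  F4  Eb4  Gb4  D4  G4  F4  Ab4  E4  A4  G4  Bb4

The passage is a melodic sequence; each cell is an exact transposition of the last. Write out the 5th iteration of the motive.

G#4 C#5 B4 D5

The 4-note cells begin on C4, D4, E4 — each up a 2nd from the last.
Continuing the starts: F#4 → G#4.
So cell 5 is G#4 C#5 B4 D5.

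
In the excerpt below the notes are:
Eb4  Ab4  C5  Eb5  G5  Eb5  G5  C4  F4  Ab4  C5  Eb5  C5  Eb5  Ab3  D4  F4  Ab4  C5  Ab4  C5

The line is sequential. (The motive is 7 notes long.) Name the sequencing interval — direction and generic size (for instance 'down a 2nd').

down a 3rd

The 7-note cells begin on Eb4, C4, Ab3 — each down a 3rd from the last.
Eb4 to C4 is down a 3rd.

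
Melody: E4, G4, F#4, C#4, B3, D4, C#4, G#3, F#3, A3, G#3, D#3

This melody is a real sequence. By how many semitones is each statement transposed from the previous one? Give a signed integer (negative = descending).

-5

With a 4-note motive the entries are E4, B3, F#3, each down a 4th from the previous.
E4 to B3 spans -5 semitones.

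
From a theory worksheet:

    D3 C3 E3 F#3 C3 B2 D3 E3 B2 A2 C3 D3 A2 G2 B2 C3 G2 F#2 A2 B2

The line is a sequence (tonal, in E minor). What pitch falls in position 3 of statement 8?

The unit is 4 notes. Position-3 pitches of the 5 shown cells: E3, D3, C3, B2, A2.
Each moves down a 2nd. Continuing: G2 → F#2 → E2.

E2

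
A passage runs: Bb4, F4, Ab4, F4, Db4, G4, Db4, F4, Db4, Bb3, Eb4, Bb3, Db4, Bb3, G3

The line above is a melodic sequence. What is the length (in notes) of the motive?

5

There are 15 notes; a 5-note unit gives 3 cells:
Bb4 F4 Ab4 F4 Db4 | G4 Db4 F4 Db4 Bb3 | Eb4 Bb3 Db4 Bb3 G3
Every group is a transposition down a 3rd of the one before; no shorter unit works.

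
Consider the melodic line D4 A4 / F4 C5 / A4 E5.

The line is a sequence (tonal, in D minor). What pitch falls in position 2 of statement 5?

Bb5

Grouping in 2s, the 2nd note of each cell is A4, C5, E5.
Extending up a 3rd: G5 → Bb5.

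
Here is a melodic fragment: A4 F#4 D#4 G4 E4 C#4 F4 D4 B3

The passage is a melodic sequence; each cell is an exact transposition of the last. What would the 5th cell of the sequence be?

Db4 Bb3 G3

The 3-note cells begin on A4, G4, F4 — each down a 2nd from the last.
Extending down a 2nd: Eb4 → Db4.
So cell 5 is Db4 Bb3 G3.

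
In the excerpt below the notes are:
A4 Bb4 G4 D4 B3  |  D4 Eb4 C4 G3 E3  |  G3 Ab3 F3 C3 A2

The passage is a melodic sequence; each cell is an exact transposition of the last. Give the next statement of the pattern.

C3 Db3 Bb2 F2 D2

With a 5-note motive the entries are A4, D4, G3, each down a 5th from the previous.
So cell 4 is C3 Db3 Bb2 F2 D2.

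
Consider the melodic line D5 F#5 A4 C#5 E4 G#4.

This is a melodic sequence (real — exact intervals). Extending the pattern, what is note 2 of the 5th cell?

Grouping in 2s, the 2nd note of each cell is F#5, C#5, G#4.
Extending down a 4th: D#4 → A#3.

A#3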